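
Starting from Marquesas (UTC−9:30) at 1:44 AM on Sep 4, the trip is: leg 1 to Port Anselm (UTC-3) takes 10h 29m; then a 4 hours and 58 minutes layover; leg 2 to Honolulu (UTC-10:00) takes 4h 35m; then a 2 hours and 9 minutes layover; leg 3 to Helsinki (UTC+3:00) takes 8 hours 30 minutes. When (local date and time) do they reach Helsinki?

8:55 PM on September 5

Convert departure to UTC: 1:44 AM + 9:30 = 11:14 AM UTC on Sep 4.
Add 10 hours and 29 minutes leg 1 → 9:43 PM UTC.
Add 4 hours and 58 minutes layover in Port Anselm → 2:41 AM UTC (Sep 5).
Add 4 hours and 35 minutes leg 2 → 7:16 AM UTC.
Add 2 hours 9 minutes layover in Honolulu → 9:25 AM UTC.
Add 8 hours and 30 minutes leg 3 → 5:55 PM UTC.
Helsinki is UTC+3:00, so local arrival = 5:55 PM + 3:00 = 8:55 PM on Sep 5.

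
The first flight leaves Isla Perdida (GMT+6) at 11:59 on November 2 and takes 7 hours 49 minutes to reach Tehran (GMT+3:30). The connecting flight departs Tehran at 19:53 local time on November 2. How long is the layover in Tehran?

Convert departure to UTC: 11:59 − 6:00 = 05:59 UTC on Nov 2.
Add 7 hours and 49 minutes flight time → 13:48 UTC.
Tehran is UTC+3:30, so local arrival = 13:48 + 3:30 = 17:18 on Nov 2.
Layover = 19:53 − 17:18 = 2 hours 35 minutes.

2 hours 35 minutes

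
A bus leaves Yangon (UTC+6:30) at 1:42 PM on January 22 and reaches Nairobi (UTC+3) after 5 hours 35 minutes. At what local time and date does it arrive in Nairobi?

Convert departure to UTC: 1:42 PM − 6:30 = 7:12 AM UTC on Jan 22.
Add 5 hours and 35 minutes travel time → 12:47 PM UTC.
Nairobi is UTC+3:00, so local arrival = 12:47 PM + 3:00 = 3:47 PM on Jan 22.

3:47 PM on January 22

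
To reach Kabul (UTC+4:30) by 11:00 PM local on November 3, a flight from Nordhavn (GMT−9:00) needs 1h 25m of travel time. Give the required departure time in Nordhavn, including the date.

Target arrival in UTC: 11:00 PM − 4:30 = 6:30 PM on Nov 3.
Subtract 1 hour 25 minutes → departure 5:05 PM UTC on Nov 3.
Nordhavn is UTC−9:00: 5:05 PM − 9:00 = 8:05 AM on Nov 3.

8:05 AM on Nov 3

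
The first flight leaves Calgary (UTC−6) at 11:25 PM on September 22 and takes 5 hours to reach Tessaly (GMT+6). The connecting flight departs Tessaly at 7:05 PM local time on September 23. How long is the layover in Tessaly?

2 hours 40 minutes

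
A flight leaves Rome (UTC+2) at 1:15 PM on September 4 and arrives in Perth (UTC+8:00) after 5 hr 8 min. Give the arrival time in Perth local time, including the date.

Convert departure to UTC: 1:15 PM − 2:00 = 11:15 AM UTC on Sep 4.
Add 5 hours 8 minutes travel time → 4:23 PM UTC.
Perth is UTC+8:00, so local arrival = 4:23 PM + 8:00 = 12:23 AM on Sep 5.

12:23 AM on September 5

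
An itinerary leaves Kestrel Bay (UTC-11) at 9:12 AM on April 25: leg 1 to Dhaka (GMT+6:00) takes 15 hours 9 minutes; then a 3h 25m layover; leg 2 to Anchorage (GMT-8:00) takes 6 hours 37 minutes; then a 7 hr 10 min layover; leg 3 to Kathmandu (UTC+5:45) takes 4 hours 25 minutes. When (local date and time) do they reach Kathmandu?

Convert departure to UTC: 9:12 AM + 11:00 = 8:12 PM UTC on Apr 25.
Add 15 hours and 9 minutes leg 1 → 11:21 AM UTC (Apr 26).
Add 3 hours 25 minutes layover in Dhaka → 2:46 PM UTC.
Add 6 hours and 37 minutes leg 2 → 9:23 PM UTC.
Add 7 hours 10 minutes layover in Anchorage → 4:33 AM UTC (Apr 27).
Add 4 hours 25 minutes leg 3 → 8:58 AM UTC.
Kathmandu is UTC+5:45, so local arrival = 8:58 AM + 5:45 = 2:43 PM on Apr 27.

2:43 PM on Apr 27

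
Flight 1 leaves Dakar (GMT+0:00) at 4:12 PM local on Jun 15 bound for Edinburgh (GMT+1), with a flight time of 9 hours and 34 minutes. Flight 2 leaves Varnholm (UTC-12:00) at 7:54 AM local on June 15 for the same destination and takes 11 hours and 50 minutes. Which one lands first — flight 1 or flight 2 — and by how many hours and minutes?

the first, by 5 hours 58 minutes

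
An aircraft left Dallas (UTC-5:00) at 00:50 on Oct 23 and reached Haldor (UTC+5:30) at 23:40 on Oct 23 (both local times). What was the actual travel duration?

12 hours 20 minutes

Departure in UTC: 00:50 + 5:00 = 05:50 on Oct 23.
Arrival in UTC: 23:40 − 5:30 = 18:10 on Oct 23.
Elapsed = 18:10 − 05:50 = 12 hours 20 minutes.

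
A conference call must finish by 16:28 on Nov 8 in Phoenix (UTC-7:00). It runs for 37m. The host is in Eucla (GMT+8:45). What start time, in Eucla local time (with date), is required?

07:36 on November 9

Target end time in UTC: 16:28 + 7:00 = 23:28 on Nov 8.
Subtract 37 minutes → start 22:51 UTC on Nov 8.
Eucla is UTC+8:45: 22:51 + 8:45 = 07:36 on Nov 9.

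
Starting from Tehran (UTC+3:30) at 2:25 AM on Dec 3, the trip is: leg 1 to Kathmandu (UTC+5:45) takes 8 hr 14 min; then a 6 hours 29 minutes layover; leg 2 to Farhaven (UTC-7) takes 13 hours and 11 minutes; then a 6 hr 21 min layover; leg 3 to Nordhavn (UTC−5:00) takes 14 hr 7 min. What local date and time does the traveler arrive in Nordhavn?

Convert departure to UTC: 2:25 AM − 3:30 = 10:55 PM UTC on Dec 2.
Add 8 hours and 14 minutes leg 1 → 7:09 AM UTC (Dec 3).
Add 6 hours and 29 minutes layover in Kathmandu → 1:38 PM UTC.
Add 13 hours and 11 minutes leg 2 → 2:49 AM UTC (Dec 4).
Add 6 hours 21 minutes layover in Farhaven → 9:10 AM UTC.
Add 14 hours 7 minutes leg 3 → 11:17 PM UTC.
Nordhavn is UTC−5:00, so local arrival = 11:17 PM − 5:00 = 6:17 PM on Dec 4.

6:17 PM on Dec 4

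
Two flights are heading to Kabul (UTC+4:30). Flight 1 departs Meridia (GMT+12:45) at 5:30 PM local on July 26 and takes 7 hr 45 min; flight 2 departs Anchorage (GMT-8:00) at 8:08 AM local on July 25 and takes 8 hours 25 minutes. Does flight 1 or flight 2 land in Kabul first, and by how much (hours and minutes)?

Flight 1 in UTC: 5:30 PM − 12:45 = 4:45 AM on Jul 26.
+7 hours and 45 minutes → arrive 12:30 PM UTC on Jul 26.
Flight 2 in UTC: 8:08 AM + 8:00 = 4:08 PM on Jul 25.
+8 hours and 25 minutes → arrive 12:33 AM UTC on Jul 26.
Flight 2 lands earlier by 11 hours 57 minutes.

the second, by 11 hours 57 minutes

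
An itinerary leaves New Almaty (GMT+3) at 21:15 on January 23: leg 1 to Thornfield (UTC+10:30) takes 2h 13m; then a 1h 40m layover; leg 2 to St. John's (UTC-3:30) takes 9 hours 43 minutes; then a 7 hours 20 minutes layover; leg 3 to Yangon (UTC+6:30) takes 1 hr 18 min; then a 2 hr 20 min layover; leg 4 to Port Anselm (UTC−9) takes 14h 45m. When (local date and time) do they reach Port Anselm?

Convert departure to UTC: 21:15 − 3:00 = 18:15 UTC on Jan 23.
Add 2 hours and 13 minutes leg 1 → 20:28 UTC.
Add 1 hour 40 minutes layover in Thornfield → 22:08 UTC.
Add 9 hours 43 minutes leg 2 → 07:51 UTC (Jan 24).
Add 7 hours and 20 minutes layover in St. John's → 15:11 UTC.
Add 1 hour 18 minutes leg 3 → 16:29 UTC.
Add 2 hours 20 minutes layover in Yangon → 18:49 UTC.
Add 14 hours 45 minutes leg 4 → 09:34 UTC (Jan 25).
Port Anselm is UTC−9:00, so local arrival = 09:34 − 9:00 = 00:34 on Jan 25.

00:34 on January 25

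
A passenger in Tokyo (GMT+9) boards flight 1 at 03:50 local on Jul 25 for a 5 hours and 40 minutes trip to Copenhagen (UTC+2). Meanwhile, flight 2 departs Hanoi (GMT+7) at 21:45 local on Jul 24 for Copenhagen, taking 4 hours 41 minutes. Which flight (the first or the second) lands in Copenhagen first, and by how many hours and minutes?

Flight 1 in UTC: 03:50 − 9:00 = 18:50 on Jul 24.
+5 hours 40 minutes → arrive 00:30 UTC on Jul 25.
Flight 2 in UTC: 21:45 − 7:00 = 14:45 on Jul 24.
+4 hours 41 minutes → arrive 19:26 UTC on Jul 24.
Flight 2 lands earlier by 5 hours 4 minutes.

the second, by 5 hours 4 minutes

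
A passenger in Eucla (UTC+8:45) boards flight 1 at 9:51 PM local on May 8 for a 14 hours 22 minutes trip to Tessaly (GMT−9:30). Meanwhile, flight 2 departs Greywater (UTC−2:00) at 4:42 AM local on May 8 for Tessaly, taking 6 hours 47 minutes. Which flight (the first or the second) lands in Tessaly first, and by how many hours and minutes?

Flight 1 in UTC: 9:51 PM − 8:45 = 1:06 PM on May 8.
+14 hours and 22 minutes → arrive 3:28 AM UTC on May 9.
Flight 2 in UTC: 4:42 AM + 2:00 = 6:42 AM on May 8.
+6 hours and 47 minutes → arrive 1:29 PM UTC on May 8.
Flight 2 lands earlier by 13 hours 59 minutes.

the second, by 13 hours 59 minutes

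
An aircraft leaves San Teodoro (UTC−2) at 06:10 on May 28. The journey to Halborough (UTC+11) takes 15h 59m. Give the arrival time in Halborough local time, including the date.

11:09 on May 29

Convert departure to UTC: 06:10 + 2:00 = 08:10 UTC on May 28.
Add 15 hours and 59 minutes travel time → 00:09 UTC (May 29).
Halborough is UTC+11:00, so local arrival = 00:09 + 11:00 = 11:09 on May 29.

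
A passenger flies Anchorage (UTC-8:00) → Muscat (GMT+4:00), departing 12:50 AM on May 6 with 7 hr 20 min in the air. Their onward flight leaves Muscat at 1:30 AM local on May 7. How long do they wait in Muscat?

Convert departure to UTC: 12:50 AM + 8:00 = 8:50 AM UTC on May 6.
Add 7 hours 20 minutes flight time → 4:10 PM UTC.
Muscat is UTC+4:00, so local arrival = 4:10 PM + 4:00 = 8:10 PM on May 6.
Layover = 1:30 AM − 8:10 PM (+1 day) = 5 hours 20 minutes.

5 hours 20 minutes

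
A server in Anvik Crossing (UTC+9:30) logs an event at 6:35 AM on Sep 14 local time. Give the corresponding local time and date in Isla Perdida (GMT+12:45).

Isla Perdida is 3:15 ahead of Anvik Crossing.
Shift by the zone difference: 6:35 AM + 3:15 = 9:50 AM on Sep 14 in Isla Perdida.

9:50 AM on September 14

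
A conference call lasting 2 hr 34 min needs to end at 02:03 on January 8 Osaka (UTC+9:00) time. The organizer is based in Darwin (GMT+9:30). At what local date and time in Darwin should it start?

23:59 on January 7

Target end time in UTC: 02:03 − 9:00 = 17:03 on Jan 7.
Subtract 2 hours and 34 minutes → start 14:29 UTC on Jan 7.
Darwin is UTC+9:30: 14:29 + 9:30 = 23:59 on Jan 7.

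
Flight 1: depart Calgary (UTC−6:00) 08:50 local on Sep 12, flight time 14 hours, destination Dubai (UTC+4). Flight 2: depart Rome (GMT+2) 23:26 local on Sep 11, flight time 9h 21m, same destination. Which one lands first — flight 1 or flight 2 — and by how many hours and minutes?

Flight 1 in UTC: 08:50 + 6:00 = 14:50 on Sep 12.
+14 hours → arrive 04:50 UTC on Sep 13.
Flight 2 in UTC: 23:26 − 2:00 = 21:26 on Sep 11.
+9 hours and 21 minutes → arrive 06:47 UTC on Sep 12.
Flight 2 lands earlier by 22 hours 3 minutes.

the second, by 22 hours 3 minutes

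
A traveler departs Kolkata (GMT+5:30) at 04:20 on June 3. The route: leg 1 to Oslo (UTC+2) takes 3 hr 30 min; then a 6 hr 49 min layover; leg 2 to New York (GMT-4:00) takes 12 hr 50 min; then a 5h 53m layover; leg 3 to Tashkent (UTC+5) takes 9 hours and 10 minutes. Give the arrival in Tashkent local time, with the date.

18:02 on June 4

Convert departure to UTC: 04:20 − 5:30 = 22:50 UTC on Jun 2.
Add 3 hours 30 minutes leg 1 → 02:20 UTC (Jun 3).
Add 6 hours 49 minutes layover in Oslo → 09:09 UTC.
Add 12 hours 50 minutes leg 2 → 21:59 UTC.
Add 5 hours 53 minutes layover in New York → 03:52 UTC (Jun 4).
Add 9 hours 10 minutes leg 3 → 13:02 UTC.
Tashkent is UTC+5:00, so local arrival = 13:02 + 5:00 = 18:02 on Jun 4.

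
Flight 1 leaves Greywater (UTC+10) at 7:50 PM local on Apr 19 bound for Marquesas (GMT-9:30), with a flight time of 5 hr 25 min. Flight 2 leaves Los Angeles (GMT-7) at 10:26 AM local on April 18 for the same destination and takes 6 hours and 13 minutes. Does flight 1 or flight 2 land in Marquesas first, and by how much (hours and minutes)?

Flight 1 in UTC: 7:50 PM − 10:00 = 9:50 AM on Apr 19.
+5 hours 25 minutes → arrive 3:15 PM UTC on Apr 19.
Flight 2 in UTC: 10:26 AM + 7:00 = 5:26 PM on Apr 18.
+6 hours and 13 minutes → arrive 11:39 PM UTC on Apr 18.
Flight 2 lands earlier by 15 hours 36 minutes.

the second, by 15 hours 36 minutes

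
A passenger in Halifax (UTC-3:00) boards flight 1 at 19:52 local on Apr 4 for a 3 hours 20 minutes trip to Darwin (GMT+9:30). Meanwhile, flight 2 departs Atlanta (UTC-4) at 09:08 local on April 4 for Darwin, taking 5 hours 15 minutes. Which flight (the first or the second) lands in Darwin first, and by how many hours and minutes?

the second, by 7 hours 49 minutes

Flight 1 in UTC: 19:52 + 3:00 = 22:52 on Apr 4.
+3 hours 20 minutes → arrive 02:12 UTC on Apr 5.
Flight 2 in UTC: 09:08 + 4:00 = 13:08 on Apr 4.
+5 hours 15 minutes → arrive 18:23 UTC on Apr 4.
Flight 2 lands earlier by 7 hours 49 minutes.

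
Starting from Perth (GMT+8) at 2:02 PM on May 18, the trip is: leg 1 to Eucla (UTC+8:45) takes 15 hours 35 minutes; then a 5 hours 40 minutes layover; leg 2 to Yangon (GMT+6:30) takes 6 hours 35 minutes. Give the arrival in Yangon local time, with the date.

Convert departure to UTC: 2:02 PM − 8:00 = 6:02 AM UTC on May 18.
Add 15 hours 35 minutes leg 1 → 9:37 PM UTC.
Add 5 hours 40 minutes layover in Eucla → 3:17 AM UTC (May 19).
Add 6 hours and 35 minutes leg 2 → 9:52 AM UTC.
Yangon is UTC+6:30, so local arrival = 9:52 AM + 6:30 = 4:22 PM on May 19.

4:22 PM on May 19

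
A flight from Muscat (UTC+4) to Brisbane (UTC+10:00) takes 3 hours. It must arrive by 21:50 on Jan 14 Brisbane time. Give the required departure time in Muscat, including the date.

12:50 on Jan 14

Target arrival in UTC: 21:50 − 10:00 = 11:50 on Jan 14.
Subtract 3 hours → departure 08:50 UTC on Jan 14.
Muscat is UTC+4:00: 08:50 + 4:00 = 12:50 on Jan 14.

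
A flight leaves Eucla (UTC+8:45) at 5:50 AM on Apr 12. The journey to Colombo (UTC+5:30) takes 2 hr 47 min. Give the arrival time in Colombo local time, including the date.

5:22 AM on April 12

Convert departure to UTC: 5:50 AM − 8:45 = 9:05 PM UTC on Apr 11.
Add 2 hours and 47 minutes travel time → 11:52 PM UTC.
Colombo is UTC+5:30, so local arrival = 11:52 PM + 5:30 = 5:22 AM on Apr 12.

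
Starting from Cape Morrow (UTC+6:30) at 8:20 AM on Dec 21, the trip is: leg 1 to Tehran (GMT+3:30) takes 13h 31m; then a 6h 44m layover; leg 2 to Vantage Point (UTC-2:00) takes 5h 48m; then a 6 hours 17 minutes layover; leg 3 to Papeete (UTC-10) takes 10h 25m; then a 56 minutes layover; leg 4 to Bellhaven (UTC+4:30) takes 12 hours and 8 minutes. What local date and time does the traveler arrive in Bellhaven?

Convert departure to UTC: 8:20 AM − 6:30 = 1:50 AM UTC on Dec 21.
Add 13 hours and 31 minutes leg 1 → 3:21 PM UTC.
Add 6 hours 44 minutes layover in Tehran → 10:05 PM UTC.
Add 5 hours and 48 minutes leg 2 → 3:53 AM UTC (Dec 22).
Add 6 hours and 17 minutes layover in Vantage Point → 10:10 AM UTC.
Add 10 hours and 25 minutes leg 3 → 8:35 PM UTC.
Add 56 minutes layover in Papeete → 9:31 PM UTC.
Add 12 hours and 8 minutes leg 4 → 9:39 AM UTC (Dec 23).
Bellhaven is UTC+4:30, so local arrival = 9:39 AM + 4:30 = 2:09 PM on Dec 23.

2:09 PM on Dec 23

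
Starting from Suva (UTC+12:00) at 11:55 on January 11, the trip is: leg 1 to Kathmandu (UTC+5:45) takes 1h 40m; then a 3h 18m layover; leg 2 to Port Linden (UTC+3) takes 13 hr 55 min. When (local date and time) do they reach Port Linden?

21:48 on January 11

Convert departure to UTC: 11:55 − 12:00 = 23:55 UTC on Jan 10.
Add 1 hour 40 minutes leg 1 → 01:35 UTC (Jan 11).
Add 3 hours 18 minutes layover in Kathmandu → 04:53 UTC.
Add 13 hours 55 minutes leg 2 → 18:48 UTC.
Port Linden is UTC+3:00, so local arrival = 18:48 + 3:00 = 21:48 on Jan 11.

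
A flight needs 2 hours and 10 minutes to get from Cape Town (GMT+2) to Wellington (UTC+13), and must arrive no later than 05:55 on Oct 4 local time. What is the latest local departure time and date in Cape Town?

Target arrival in UTC: 05:55 − 13:00 = 16:55 on Oct 3.
Subtract 2 hours 10 minutes → departure 14:45 UTC on Oct 3.
Cape Town is UTC+2:00: 14:45 + 2:00 = 16:45 on Oct 3.

16:45 on October 3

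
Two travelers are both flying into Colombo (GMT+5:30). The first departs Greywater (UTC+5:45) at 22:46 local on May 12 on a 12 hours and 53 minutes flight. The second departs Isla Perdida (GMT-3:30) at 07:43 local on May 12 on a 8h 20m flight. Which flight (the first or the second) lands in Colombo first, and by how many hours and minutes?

the second, by 10 hours 21 minutes

Flight 1 in UTC: 22:46 − 5:45 = 17:01 on May 12.
+12 hours and 53 minutes → arrive 05:54 UTC on May 13.
Flight 2 in UTC: 07:43 + 3:30 = 11:13 on May 12.
+8 hours 20 minutes → arrive 19:33 UTC on May 12.
Flight 2 lands earlier by 10 hours 21 minutes.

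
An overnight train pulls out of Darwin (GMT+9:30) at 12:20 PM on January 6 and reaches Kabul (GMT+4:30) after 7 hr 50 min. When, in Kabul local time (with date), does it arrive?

3:10 PM on January 6

Convert departure to UTC: 12:20 PM − 9:30 = 2:50 AM UTC on Jan 6.
Add 7 hours and 50 minutes travel time → 10:40 AM UTC.
Kabul is UTC+4:30, so local arrival = 10:40 AM + 4:30 = 3:10 PM on Jan 6.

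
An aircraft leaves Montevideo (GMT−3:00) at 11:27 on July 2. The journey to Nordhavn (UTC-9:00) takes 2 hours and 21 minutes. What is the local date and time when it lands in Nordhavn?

07:48 on Jul 2

Convert departure to UTC: 11:27 + 3:00 = 14:27 UTC on Jul 2.
Add 2 hours and 21 minutes travel time → 16:48 UTC.
Nordhavn is UTC−9:00, so local arrival = 16:48 − 9:00 = 07:48 on Jul 2.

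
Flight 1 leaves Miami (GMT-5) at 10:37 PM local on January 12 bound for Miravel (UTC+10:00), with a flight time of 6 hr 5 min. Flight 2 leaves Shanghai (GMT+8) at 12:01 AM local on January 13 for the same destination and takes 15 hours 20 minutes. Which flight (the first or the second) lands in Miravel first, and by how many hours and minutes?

the second, by 2 hours 21 minutes

Flight 1 in UTC: 10:37 PM + 5:00 = 3:37 AM on Jan 13.
+6 hours 5 minutes → arrive 9:42 AM UTC on Jan 13.
Flight 2 in UTC: 12:01 AM − 8:00 = 4:01 PM on Jan 12.
+15 hours and 20 minutes → arrive 7:21 AM UTC on Jan 13.
Flight 2 lands earlier by 2 hours 21 minutes.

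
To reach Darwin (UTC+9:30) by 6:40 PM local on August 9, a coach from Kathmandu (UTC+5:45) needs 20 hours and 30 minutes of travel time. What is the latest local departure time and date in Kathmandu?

6:25 PM on Aug 8

Target arrival in UTC: 6:40 PM − 9:30 = 9:10 AM on Aug 9.
Subtract 20 hours 30 minutes → departure 12:40 PM UTC on Aug 8.
Kathmandu is UTC+5:45: 12:40 PM + 5:45 = 6:25 PM on Aug 8.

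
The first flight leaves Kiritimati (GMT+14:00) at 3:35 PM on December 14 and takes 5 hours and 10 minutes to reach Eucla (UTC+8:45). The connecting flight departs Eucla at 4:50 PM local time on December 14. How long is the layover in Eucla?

Convert departure to UTC: 3:35 PM − 14:00 = 1:35 AM UTC on Dec 14.
Add 5 hours and 10 minutes flight time → 6:45 AM UTC.
Eucla is UTC+8:45, so local arrival = 6:45 AM + 8:45 = 3:30 PM on Dec 14.
Layover = 4:50 PM − 3:30 PM = 1 hour 20 minutes.

1 hour 20 minutes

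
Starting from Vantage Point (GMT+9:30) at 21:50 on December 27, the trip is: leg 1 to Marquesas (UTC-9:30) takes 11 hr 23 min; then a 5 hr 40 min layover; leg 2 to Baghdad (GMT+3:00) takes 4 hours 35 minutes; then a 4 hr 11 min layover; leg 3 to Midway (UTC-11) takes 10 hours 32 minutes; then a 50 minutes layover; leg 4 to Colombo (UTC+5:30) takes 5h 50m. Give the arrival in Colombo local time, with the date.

Convert departure to UTC: 21:50 − 9:30 = 12:20 UTC on Dec 27.
Add 11 hours 23 minutes leg 1 → 23:43 UTC.
Add 5 hours and 40 minutes layover in Marquesas → 05:23 UTC (Dec 28).
Add 4 hours 35 minutes leg 2 → 09:58 UTC.
Add 4 hours and 11 minutes layover in Baghdad → 14:09 UTC.
Add 10 hours and 32 minutes leg 3 → 00:41 UTC (Dec 29).
Add 50 minutes layover in Midway → 01:31 UTC.
Add 5 hours and 50 minutes leg 4 → 07:21 UTC.
Colombo is UTC+5:30, so local arrival = 07:21 + 5:30 = 12:51 on Dec 29.

12:51 on December 29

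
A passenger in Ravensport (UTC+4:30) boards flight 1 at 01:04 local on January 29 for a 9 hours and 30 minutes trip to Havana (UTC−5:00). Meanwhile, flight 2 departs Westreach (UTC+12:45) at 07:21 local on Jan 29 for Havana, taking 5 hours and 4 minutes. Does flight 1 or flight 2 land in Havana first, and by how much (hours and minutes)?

the second, by 6 hours 24 minutes

Flight 1 in UTC: 01:04 − 4:30 = 20:34 on Jan 28.
+9 hours 30 minutes → arrive 06:04 UTC on Jan 29.
Flight 2 in UTC: 07:21 − 12:45 = 18:36 on Jan 28.
+5 hours 4 minutes → arrive 23:40 UTC on Jan 28.
Flight 2 lands earlier by 6 hours 24 minutes.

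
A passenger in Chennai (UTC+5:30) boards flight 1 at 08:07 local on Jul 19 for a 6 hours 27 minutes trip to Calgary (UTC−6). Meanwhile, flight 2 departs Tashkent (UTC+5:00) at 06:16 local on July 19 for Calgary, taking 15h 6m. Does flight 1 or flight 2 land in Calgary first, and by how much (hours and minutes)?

Flight 1 in UTC: 08:07 − 5:30 = 02:37 on Jul 19.
+6 hours 27 minutes → arrive 09:04 UTC on Jul 19.
Flight 2 in UTC: 06:16 − 5:00 = 01:16 on Jul 19.
+15 hours and 6 minutes → arrive 16:22 UTC on Jul 19.
Flight 1 lands earlier by 7 hours 18 minutes.

the first, by 7 hours 18 minutes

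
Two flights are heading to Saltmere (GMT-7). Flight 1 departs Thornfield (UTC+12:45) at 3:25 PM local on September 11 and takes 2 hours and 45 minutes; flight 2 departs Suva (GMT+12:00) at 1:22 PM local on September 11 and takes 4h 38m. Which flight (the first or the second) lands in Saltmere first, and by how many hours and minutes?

the first, by 35 minutes

Flight 1 in UTC: 3:25 PM − 12:45 = 2:40 AM on Sep 11.
+2 hours 45 minutes → arrive 5:25 AM UTC on Sep 11.
Flight 2 in UTC: 1:22 PM − 12:00 = 1:22 AM on Sep 11.
+4 hours 38 minutes → arrive 6:00 AM UTC on Sep 11.
Flight 1 lands earlier by 35 minutes.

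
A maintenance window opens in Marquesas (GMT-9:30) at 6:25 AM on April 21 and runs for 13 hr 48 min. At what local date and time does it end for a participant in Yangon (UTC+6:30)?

Convert start to UTC: 6:25 AM + 9:30 = 3:55 PM UTC on Apr 21.
Add 13 hours and 48 minutes duration → 5:43 AM UTC (Apr 22).
Yangon is UTC+6:30, so local end time = 5:43 AM + 6:30 = 12:13 PM on Apr 22.

12:13 PM on Apr 22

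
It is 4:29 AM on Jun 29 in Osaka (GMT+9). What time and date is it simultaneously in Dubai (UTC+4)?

Dubai is 5:00 behind Osaka.
Shift by the zone difference: 4:29 AM − 5:00 = 11:29 PM on Jun 28 in Dubai.

11:29 PM on Jun 28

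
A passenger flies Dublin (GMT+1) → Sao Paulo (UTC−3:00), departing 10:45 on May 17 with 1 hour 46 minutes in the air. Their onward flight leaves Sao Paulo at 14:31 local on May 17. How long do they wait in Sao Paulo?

6 hours

Convert departure to UTC: 10:45 − 1:00 = 09:45 UTC on May 17.
Add 1 hour 46 minutes flight time → 11:31 UTC.
Sao Paulo is UTC−3:00, so local arrival = 11:31 − 3:00 = 08:31 on May 17.
Layover = 14:31 − 08:31 = 6 hours.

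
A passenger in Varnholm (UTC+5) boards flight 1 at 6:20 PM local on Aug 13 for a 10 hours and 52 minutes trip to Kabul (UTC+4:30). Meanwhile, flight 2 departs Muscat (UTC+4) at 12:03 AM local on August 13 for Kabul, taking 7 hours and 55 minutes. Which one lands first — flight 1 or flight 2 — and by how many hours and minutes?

the second, by 20 hours 14 minutes

Flight 1 in UTC: 6:20 PM − 5:00 = 1:20 PM on Aug 13.
+10 hours 52 minutes → arrive 12:12 AM UTC on Aug 14.
Flight 2 in UTC: 12:03 AM − 4:00 = 8:03 PM on Aug 12.
+7 hours and 55 minutes → arrive 3:58 AM UTC on Aug 13.
Flight 2 lands earlier by 20 hours 14 minutes.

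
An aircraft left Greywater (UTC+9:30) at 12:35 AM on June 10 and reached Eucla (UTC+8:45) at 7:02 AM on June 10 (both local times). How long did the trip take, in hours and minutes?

Departure in UTC: 12:35 AM − 9:30 = 3:05 PM on Jun 9.
Arrival in UTC: 7:02 AM − 8:45 = 10:17 PM on Jun 9.
Elapsed = 10:17 PM − 3:05 PM = 7 hours 12 minutes.

7 hours 12 minutes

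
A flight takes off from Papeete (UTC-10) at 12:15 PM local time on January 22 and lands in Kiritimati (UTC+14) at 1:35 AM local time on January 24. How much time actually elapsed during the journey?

13 hours 20 minutes

Kiritimati is 24:00 ahead of Papeete.
Clock-face elapsed time (ignoring zones) is 37 hours 20 minutes.
Actual elapsed = 37 hours 20 minutes − 24:00 = 13 hours 20 minutes.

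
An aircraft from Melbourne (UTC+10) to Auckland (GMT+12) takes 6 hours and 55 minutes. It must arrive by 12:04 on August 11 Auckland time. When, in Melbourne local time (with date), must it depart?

03:09 on August 11

Target arrival in UTC: 12:04 − 12:00 = 00:04 on Aug 11.
Subtract 6 hours 55 minutes → departure 17:09 UTC on Aug 10.
Melbourne is UTC+10:00: 17:09 + 10:00 = 03:09 on Aug 11.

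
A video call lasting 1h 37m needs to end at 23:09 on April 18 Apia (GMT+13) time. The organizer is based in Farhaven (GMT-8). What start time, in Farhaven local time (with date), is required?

Target end time in UTC: 23:09 − 13:00 = 10:09 on Apr 18.
Subtract 1 hour 37 minutes → start 08:32 UTC on Apr 18.
Farhaven is UTC−8:00: 08:32 − 8:00 = 00:32 on Apr 18.

00:32 on April 18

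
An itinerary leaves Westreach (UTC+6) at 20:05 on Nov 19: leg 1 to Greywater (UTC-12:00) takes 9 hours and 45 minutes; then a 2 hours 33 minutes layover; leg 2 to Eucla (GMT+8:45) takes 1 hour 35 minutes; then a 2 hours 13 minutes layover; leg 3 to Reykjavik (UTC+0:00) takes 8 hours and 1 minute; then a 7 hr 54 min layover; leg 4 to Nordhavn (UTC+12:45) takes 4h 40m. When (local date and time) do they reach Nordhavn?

Convert departure to UTC: 20:05 − 6:00 = 14:05 UTC on Nov 19.
Add 9 hours and 45 minutes leg 1 → 23:50 UTC.
Add 2 hours and 33 minutes layover in Greywater → 02:23 UTC (Nov 20).
Add 1 hour and 35 minutes leg 2 → 03:58 UTC.
Add 2 hours 13 minutes layover in Eucla → 06:11 UTC.
Add 8 hours 1 minute leg 3 → 14:12 UTC.
Add 7 hours and 54 minutes layover in Reykjavik → 22:06 UTC.
Add 4 hours 40 minutes leg 4 → 02:46 UTC (Nov 21).
Nordhavn is UTC+12:45, so local arrival = 02:46 + 12:45 = 15:31 on Nov 21.

15:31 on Nov 21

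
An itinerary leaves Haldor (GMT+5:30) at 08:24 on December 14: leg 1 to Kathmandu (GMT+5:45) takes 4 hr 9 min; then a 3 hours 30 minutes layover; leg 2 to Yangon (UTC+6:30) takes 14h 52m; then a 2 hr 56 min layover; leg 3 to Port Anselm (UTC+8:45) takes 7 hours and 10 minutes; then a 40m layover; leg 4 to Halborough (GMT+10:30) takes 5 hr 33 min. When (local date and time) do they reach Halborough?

04:14 on December 16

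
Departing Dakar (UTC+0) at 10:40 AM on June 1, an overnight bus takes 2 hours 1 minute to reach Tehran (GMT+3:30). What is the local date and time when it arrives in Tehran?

Dakar is at UTC+0, so departure is already 10:40 AM UTC on Jun 1.
Add 2 hours and 1 minute travel time → 12:41 PM UTC.
Tehran is UTC+3:30, so local arrival = 12:41 PM + 3:30 = 4:11 PM on Jun 1.

4:11 PM on June 1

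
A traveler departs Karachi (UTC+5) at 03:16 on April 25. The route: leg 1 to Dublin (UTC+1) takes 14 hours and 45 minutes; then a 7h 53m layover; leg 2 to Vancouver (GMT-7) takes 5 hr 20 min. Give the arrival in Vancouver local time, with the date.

19:14 on April 25

Convert departure to UTC: 03:16 − 5:00 = 22:16 UTC on Apr 24.
Add 14 hours 45 minutes leg 1 → 13:01 UTC (Apr 25).
Add 7 hours and 53 minutes layover in Dublin → 20:54 UTC.
Add 5 hours and 20 minutes leg 2 → 02:14 UTC (Apr 26).
Vancouver is UTC−7:00, so local arrival = 02:14 − 7:00 = 19:14 on Apr 25.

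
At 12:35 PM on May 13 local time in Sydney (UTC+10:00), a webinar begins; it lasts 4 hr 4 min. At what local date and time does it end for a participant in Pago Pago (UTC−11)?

Convert start to UTC: 12:35 PM − 10:00 = 2:35 AM UTC on May 13.
Add 4 hours and 4 minutes duration → 6:39 AM UTC.
Pago Pago is UTC−11:00, so local end time = 6:39 AM − 11:00 = 7:39 PM on May 12.

7:39 PM on May 12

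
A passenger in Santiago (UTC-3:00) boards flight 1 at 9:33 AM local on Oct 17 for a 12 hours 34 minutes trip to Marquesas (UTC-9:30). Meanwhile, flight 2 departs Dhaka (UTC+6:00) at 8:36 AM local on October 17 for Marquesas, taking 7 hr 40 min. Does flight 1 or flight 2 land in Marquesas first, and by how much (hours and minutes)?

Flight 1 in UTC: 9:33 AM + 3:00 = 12:33 PM on Oct 17.
+12 hours and 34 minutes → arrive 1:07 AM UTC on Oct 18.
Flight 2 in UTC: 8:36 AM − 6:00 = 2:36 AM on Oct 17.
+7 hours 40 minutes → arrive 10:16 AM UTC on Oct 17.
Flight 2 lands earlier by 14 hours 51 minutes.

the second, by 14 hours 51 minutes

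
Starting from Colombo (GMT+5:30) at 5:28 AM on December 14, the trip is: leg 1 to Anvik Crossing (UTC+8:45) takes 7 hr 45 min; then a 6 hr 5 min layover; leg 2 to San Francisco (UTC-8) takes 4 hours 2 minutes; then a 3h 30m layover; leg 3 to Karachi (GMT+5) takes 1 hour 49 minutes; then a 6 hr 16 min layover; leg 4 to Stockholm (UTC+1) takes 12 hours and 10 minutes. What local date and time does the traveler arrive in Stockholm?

6:35 PM on December 15

Convert departure to UTC: 5:28 AM − 5:30 = 11:58 PM UTC on Dec 13.
Add 7 hours 45 minutes leg 1 → 7:43 AM UTC (Dec 14).
Add 6 hours 5 minutes layover in Anvik Crossing → 1:48 PM UTC.
Add 4 hours 2 minutes leg 2 → 5:50 PM UTC.
Add 3 hours 30 minutes layover in San Francisco → 9:20 PM UTC.
Add 1 hour 49 minutes leg 3 → 11:09 PM UTC.
Add 6 hours and 16 minutes layover in Karachi → 5:25 AM UTC (Dec 15).
Add 12 hours and 10 minutes leg 4 → 5:35 PM UTC.
Stockholm is UTC+1:00, so local arrival = 5:35 PM + 1:00 = 6:35 PM on Dec 15.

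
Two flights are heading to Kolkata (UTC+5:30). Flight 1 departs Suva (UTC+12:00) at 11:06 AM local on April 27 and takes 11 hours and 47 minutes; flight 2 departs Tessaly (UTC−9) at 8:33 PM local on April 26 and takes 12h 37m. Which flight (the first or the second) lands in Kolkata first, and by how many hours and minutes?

the first, by 7 hours 17 minutes

Flight 1 in UTC: 11:06 AM − 12:00 = 11:06 PM on Apr 26.
+11 hours and 47 minutes → arrive 10:53 AM UTC on Apr 27.
Flight 2 in UTC: 8:33 PM + 9:00 = 5:33 AM on Apr 27.
+12 hours and 37 minutes → arrive 6:10 PM UTC on Apr 27.
Flight 1 lands earlier by 7 hours 17 minutes.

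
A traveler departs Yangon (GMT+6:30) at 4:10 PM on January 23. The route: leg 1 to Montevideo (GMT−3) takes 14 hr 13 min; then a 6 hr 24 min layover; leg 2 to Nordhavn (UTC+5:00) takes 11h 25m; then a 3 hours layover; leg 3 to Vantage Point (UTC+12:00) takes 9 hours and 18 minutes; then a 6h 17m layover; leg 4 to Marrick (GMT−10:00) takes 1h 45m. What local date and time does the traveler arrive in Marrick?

Convert departure to UTC: 4:10 PM − 6:30 = 9:40 AM UTC on Jan 23.
Add 14 hours 13 minutes leg 1 → 11:53 PM UTC.
Add 6 hours and 24 minutes layover in Montevideo → 6:17 AM UTC (Jan 24).
Add 11 hours 25 minutes leg 2 → 5:42 PM UTC.
Add 3 hours layover in Nordhavn → 8:42 PM UTC.
Add 9 hours 18 minutes leg 3 → 6:00 AM UTC (Jan 25).
Add 6 hours 17 minutes layover in Vantage Point → 12:17 PM UTC.
Add 1 hour and 45 minutes leg 4 → 2:02 PM UTC.
Marrick is UTC−10:00, so local arrival = 2:02 PM − 10:00 = 4:02 AM on Jan 25.

4:02 AM on Jan 25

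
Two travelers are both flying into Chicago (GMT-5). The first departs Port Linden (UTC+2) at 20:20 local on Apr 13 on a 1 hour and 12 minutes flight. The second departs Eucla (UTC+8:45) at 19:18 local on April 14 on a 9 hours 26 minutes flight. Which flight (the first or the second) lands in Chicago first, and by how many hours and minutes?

the first, by 24 hours 27 minutes

Flight 1 in UTC: 20:20 − 2:00 = 18:20 on Apr 13.
+1 hour 12 minutes → arrive 19:32 UTC on Apr 13.
Flight 2 in UTC: 19:18 − 8:45 = 10:33 on Apr 14.
+9 hours and 26 minutes → arrive 19:59 UTC on Apr 14.
Flight 1 lands earlier by 24 hours 27 minutes.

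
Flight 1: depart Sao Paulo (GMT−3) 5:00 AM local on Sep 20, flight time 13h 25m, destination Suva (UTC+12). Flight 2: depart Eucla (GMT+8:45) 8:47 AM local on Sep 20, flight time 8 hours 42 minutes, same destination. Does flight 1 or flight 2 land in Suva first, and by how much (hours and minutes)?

the second, by 12 hours 41 minutes

Flight 1 in UTC: 5:00 AM + 3:00 = 8:00 AM on Sep 20.
+13 hours and 25 minutes → arrive 9:25 PM UTC on Sep 20.
Flight 2 in UTC: 8:47 AM − 8:45 = 12:02 AM on Sep 20.
+8 hours 42 minutes → arrive 8:44 AM UTC on Sep 20.
Flight 2 lands earlier by 12 hours 41 minutes.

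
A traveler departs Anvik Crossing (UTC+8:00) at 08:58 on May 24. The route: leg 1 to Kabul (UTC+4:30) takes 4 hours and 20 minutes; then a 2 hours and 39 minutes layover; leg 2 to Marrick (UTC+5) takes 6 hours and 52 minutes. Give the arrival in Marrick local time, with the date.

Convert departure to UTC: 08:58 − 8:00 = 00:58 UTC on May 24.
Add 4 hours and 20 minutes leg 1 → 05:18 UTC.
Add 2 hours 39 minutes layover in Kabul → 07:57 UTC.
Add 6 hours and 52 minutes leg 2 → 14:49 UTC.
Marrick is UTC+5:00, so local arrival = 14:49 + 5:00 = 19:49 on May 24.

19:49 on May 24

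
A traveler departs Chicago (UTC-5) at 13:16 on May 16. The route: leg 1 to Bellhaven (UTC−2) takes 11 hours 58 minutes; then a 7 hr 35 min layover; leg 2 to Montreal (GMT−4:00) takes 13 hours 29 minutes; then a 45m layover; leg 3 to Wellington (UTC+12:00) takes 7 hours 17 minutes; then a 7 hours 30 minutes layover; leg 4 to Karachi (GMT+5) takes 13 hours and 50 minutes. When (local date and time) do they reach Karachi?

13:40 on May 19

Convert departure to UTC: 13:16 + 5:00 = 18:16 UTC on May 16.
Add 11 hours 58 minutes leg 1 → 06:14 UTC (May 17).
Add 7 hours and 35 minutes layover in Bellhaven → 13:49 UTC.
Add 13 hours 29 minutes leg 2 → 03:18 UTC (May 18).
Add 45 minutes layover in Montreal → 04:03 UTC.
Add 7 hours 17 minutes leg 3 → 11:20 UTC.
Add 7 hours 30 minutes layover in Wellington → 18:50 UTC.
Add 13 hours 50 minutes leg 4 → 08:40 UTC (May 19).
Karachi is UTC+5:00, so local arrival = 08:40 + 5:00 = 13:40 on May 19.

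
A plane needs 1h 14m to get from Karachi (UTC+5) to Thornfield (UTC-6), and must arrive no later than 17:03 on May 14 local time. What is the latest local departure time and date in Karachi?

Target arrival in UTC: 17:03 + 6:00 = 23:03 on May 14.
Subtract 1 hour and 14 minutes → departure 21:49 UTC on May 14.
Karachi is UTC+5:00: 21:49 + 5:00 = 02:49 on May 15.

02:49 on May 15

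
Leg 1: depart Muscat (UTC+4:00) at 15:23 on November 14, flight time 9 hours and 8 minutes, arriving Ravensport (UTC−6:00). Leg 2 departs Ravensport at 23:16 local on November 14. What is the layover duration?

Convert departure to UTC: 15:23 − 4:00 = 11:23 UTC on Nov 14.
Add 9 hours 8 minutes flight time → 20:31 UTC.
Ravensport is UTC−6:00, so local arrival = 20:31 − 6:00 = 14:31 on Nov 14.
Layover = 23:16 − 14:31 = 8 hours 45 minutes.

8 hours 45 minutes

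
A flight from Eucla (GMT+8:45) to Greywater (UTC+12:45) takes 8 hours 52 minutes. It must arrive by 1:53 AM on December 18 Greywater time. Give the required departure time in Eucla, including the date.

Target arrival in UTC: 1:53 AM − 12:45 = 1:08 PM on Dec 17.
Subtract 8 hours 52 minutes → departure 4:16 AM UTC on Dec 17.
Eucla is UTC+8:45: 4:16 AM + 8:45 = 1:01 PM on Dec 17.

1:01 PM on Dec 17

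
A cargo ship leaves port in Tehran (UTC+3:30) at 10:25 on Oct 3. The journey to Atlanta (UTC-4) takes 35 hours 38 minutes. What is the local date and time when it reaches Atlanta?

14:33 on October 4

Atlanta is 7:30 behind Tehran.
After 35 hours 38 minutes it is 22:03 (Oct 4) in Tehran.
Shift by the zone difference: 22:03 − 7:30 = 14:33 on Oct 4 in Atlanta.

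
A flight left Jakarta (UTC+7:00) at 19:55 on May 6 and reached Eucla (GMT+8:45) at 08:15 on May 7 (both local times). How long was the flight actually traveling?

10 hours 35 minutes

Eucla is 1:45 ahead of Jakarta.
Clock-face elapsed time (ignoring zones) is 12 hours 20 minutes.
Actual elapsed = 12 hours 20 minutes − 1:45 = 10 hours 35 minutes.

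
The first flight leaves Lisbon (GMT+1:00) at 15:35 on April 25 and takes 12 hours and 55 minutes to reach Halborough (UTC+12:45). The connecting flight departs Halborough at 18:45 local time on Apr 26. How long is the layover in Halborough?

2 hours 30 minutes

Convert departure to UTC: 15:35 − 1:00 = 14:35 UTC on Apr 25.
Add 12 hours and 55 minutes flight time → 03:30 UTC (Apr 26).
Halborough is UTC+12:45, so local arrival = 03:30 + 12:45 = 16:15 on Apr 26.
Layover = 18:45 − 16:15 = 2 hours 30 minutes.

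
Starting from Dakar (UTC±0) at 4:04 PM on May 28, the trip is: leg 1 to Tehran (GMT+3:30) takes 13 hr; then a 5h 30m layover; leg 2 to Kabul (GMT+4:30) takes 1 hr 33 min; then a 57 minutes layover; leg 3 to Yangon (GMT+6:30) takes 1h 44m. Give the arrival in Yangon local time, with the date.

9:18 PM on May 29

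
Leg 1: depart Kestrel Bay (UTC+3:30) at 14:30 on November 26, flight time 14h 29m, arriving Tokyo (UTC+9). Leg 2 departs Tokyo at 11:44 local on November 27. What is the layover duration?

1 hour 15 minutes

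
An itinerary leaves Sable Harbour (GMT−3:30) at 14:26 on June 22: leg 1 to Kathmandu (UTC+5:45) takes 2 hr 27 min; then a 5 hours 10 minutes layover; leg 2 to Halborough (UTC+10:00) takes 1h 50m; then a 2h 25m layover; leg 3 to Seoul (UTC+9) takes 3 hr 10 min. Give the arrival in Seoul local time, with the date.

17:58 on June 23

Convert departure to UTC: 14:26 + 3:30 = 17:56 UTC on Jun 22.
Add 2 hours and 27 minutes leg 1 → 20:23 UTC.
Add 5 hours 10 minutes layover in Kathmandu → 01:33 UTC (Jun 23).
Add 1 hour 50 minutes leg 2 → 03:23 UTC.
Add 2 hours and 25 minutes layover in Halborough → 05:48 UTC.
Add 3 hours and 10 minutes leg 3 → 08:58 UTC.
Seoul is UTC+9:00, so local arrival = 08:58 + 9:00 = 17:58 on Jun 23.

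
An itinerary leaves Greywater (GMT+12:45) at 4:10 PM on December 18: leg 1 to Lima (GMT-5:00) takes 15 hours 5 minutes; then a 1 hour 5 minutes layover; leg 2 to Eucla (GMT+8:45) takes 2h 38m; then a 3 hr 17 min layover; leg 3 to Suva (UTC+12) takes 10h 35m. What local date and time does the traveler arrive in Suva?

Convert departure to UTC: 4:10 PM − 12:45 = 3:25 AM UTC on Dec 18.
Add 15 hours 5 minutes leg 1 → 6:30 PM UTC.
Add 1 hour 5 minutes layover in Lima → 7:35 PM UTC.
Add 2 hours 38 minutes leg 2 → 10:13 PM UTC.
Add 3 hours and 17 minutes layover in Eucla → 1:30 AM UTC (Dec 19).
Add 10 hours 35 minutes leg 3 → 12:05 PM UTC.
Suva is UTC+12:00, so local arrival = 12:05 PM + 12:00 = 12:05 AM on Dec 20.

12:05 AM on Dec 20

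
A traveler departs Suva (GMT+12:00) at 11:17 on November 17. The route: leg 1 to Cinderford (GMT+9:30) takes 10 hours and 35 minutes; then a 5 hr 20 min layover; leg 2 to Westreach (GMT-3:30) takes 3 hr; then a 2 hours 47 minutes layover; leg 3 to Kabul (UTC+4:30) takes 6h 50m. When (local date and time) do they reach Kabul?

Convert departure to UTC: 11:17 − 12:00 = 23:17 UTC on Nov 16.
Add 10 hours 35 minutes leg 1 → 09:52 UTC (Nov 17).
Add 5 hours 20 minutes layover in Cinderford → 15:12 UTC.
Add 3 hours leg 2 → 18:12 UTC.
Add 2 hours and 47 minutes layover in Westreach → 20:59 UTC.
Add 6 hours and 50 minutes leg 3 → 03:49 UTC (Nov 18).
Kabul is UTC+4:30, so local arrival = 03:49 + 4:30 = 08:19 on Nov 18.

08:19 on November 18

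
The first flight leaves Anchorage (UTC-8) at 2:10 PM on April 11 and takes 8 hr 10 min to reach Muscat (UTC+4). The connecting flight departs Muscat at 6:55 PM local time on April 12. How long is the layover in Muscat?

Convert departure to UTC: 2:10 PM + 8:00 = 10:10 PM UTC on Apr 11.
Add 8 hours 10 minutes flight time → 6:20 AM UTC (Apr 12).
Muscat is UTC+4:00, so local arrival = 6:20 AM + 4:00 = 10:20 AM on Apr 12.
Layover = 6:55 PM − 10:20 AM = 8 hours 35 minutes.

8 hours 35 minutes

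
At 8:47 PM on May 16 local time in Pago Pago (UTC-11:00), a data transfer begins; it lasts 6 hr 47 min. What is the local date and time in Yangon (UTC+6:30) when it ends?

Convert start to UTC: 8:47 PM + 11:00 = 7:47 AM UTC on May 17.
Add 6 hours and 47 minutes duration → 2:34 PM UTC.
Yangon is UTC+6:30, so local end time = 2:34 PM + 6:30 = 9:04 PM on May 17.

9:04 PM on May 17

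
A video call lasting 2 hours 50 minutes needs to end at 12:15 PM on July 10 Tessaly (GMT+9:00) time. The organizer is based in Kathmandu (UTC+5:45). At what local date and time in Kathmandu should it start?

Target end time in UTC: 12:15 PM − 9:00 = 3:15 AM on Jul 10.
Subtract 2 hours and 50 minutes → start 12:25 AM UTC on Jul 10.
Kathmandu is UTC+5:45: 12:25 AM + 5:45 = 6:10 AM on Jul 10.

6:10 AM on July 10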